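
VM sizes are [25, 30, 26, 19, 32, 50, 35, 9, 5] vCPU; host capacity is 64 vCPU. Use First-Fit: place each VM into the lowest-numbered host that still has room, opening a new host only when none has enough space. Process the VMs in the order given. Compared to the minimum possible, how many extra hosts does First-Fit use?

1

First-Fit: [25,30,9] [26,19,5] [32] [50] [35] → 5 hosts.
Total size 231 vCPU; any packing needs at least ⌈231/64⌉ = 4 hosts.
An optimal packing achieves that bound: [50,9,5] [35,26] [32,30] [25,19] → 4 hosts.
Excess: 5 − 4 = 1.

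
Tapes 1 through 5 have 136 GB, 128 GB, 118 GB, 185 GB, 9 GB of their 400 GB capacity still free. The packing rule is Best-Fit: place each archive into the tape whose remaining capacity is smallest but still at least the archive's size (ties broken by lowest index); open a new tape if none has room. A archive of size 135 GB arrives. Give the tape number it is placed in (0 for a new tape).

1

Tapes with room: tape 1 (136 GB), tape 4 (185 GB).
Tightest fit is tape 1 with 136 GB free.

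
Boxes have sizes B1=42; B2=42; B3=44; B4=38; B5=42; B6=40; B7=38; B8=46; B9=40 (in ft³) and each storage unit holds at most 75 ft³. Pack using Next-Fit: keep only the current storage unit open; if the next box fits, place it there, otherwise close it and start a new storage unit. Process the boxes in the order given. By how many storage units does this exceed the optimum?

0

Next-Fit: [42] [42] [44] [38] [42] [40] [38] [46] [40] → 9 storage units.
9 boxes exceed 37.5 ft³ (half the capacity), and no two of those can share a storage unit, so at least 9 storage units are needed.
So 9 is already optimal.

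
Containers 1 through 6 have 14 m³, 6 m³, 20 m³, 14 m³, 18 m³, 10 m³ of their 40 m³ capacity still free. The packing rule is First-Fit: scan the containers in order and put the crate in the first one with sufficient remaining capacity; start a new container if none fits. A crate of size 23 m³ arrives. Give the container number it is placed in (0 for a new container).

0

No container has ≥ 23 m³ free, so a new container is opened.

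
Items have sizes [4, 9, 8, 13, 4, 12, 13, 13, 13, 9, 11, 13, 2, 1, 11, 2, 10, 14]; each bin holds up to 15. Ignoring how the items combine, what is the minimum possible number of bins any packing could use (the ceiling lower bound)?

11

Total size = 4 + 9 + 8 + 13 + 4 + 12 + 13 + 13 + 13 + 9 + 11 + 13 + 2 + 1 + 11 + 2 + 10 + 14 = 162.
⌈162 / 15⌉ = 11.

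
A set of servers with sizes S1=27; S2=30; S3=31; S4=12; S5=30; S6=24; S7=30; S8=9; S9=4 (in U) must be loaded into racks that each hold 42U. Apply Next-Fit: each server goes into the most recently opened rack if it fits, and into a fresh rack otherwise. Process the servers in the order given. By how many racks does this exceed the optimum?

1

Next-Fit: [27] [30] [31] [12,30] [24] [30,9] [4] → 7 racks.
6 servers exceed 21U (half the capacity), and no two of those can share a rack, so at least 6 racks are needed.
An optimal packing achieves that bound: [31,9] [30,12] [30,4] [30] [27] [24] → 6 racks.
Excess: 7 − 6 = 1.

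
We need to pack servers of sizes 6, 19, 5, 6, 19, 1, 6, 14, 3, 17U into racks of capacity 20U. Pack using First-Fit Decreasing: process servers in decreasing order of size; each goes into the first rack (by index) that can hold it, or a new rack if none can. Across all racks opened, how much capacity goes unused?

Sorted descending: 19, 19, 17, 14, 6, 6, 6, 5, 3, 1.
19U → rack 1 (remaining 1U)
19U → rack 2 (remaining 1U)
17U → rack 3 (remaining 3U)
14U → rack 4 (remaining 6U)
6U → rack 4 (remaining 0U)
6U → rack 5 (remaining 14U)
6U → rack 5 (remaining 8U)
5U → rack 5 (remaining 3U)
3U → rack 3 (remaining 0U)
1U → rack 1 (remaining 0U)
5 racks × 20U = 100U; used 96U; unused 4U.

4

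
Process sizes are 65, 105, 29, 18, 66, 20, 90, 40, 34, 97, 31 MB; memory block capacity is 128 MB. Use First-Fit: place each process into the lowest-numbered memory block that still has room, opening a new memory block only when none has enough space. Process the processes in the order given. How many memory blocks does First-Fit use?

5

65 MB → memory block 1 (remaining 63 MB)
105 MB → memory block 2 (remaining 23 MB)
29 MB → memory block 1 (remaining 34 MB)
18 MB → memory block 1 (remaining 16 MB)
66 MB → memory block 3 (remaining 62 MB)
20 MB → memory block 2 (remaining 3 MB)
90 MB → memory block 4 (remaining 38 MB)
40 MB → memory block 3 (remaining 22 MB)
34 MB → memory block 4 (remaining 4 MB)
97 MB → memory block 5 (remaining 31 MB)
31 MB → memory block 5 (remaining 0 MB)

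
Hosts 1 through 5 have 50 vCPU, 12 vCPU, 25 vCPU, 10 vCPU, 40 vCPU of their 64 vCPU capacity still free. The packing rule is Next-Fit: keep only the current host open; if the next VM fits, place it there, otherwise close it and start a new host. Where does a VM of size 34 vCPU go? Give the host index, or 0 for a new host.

5

Next-Fit only looks at host 5, which has 40 vCPU free.
34 vCPU fits there.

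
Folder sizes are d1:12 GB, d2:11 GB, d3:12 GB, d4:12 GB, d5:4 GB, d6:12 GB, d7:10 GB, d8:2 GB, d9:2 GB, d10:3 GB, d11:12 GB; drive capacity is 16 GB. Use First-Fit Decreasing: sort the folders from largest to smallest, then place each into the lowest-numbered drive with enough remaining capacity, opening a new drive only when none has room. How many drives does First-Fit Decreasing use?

Sorted descending: 12, 12, 12, 12, 12, 11, 10, 4, 3, 2, 2.
12 GB → drive 1 (remaining 4 GB)
12 GB → drive 2 (remaining 4 GB)
12 GB → drive 3 (remaining 4 GB)
12 GB → drive 4 (remaining 4 GB)
12 GB → drive 5 (remaining 4 GB)
11 GB → drive 6 (remaining 5 GB)
10 GB → drive 7 (remaining 6 GB)
4 GB → drive 1 (remaining 0 GB)
3 GB → drive 2 (remaining 1 GB)
2 GB → drive 3 (remaining 2 GB)
2 GB → drive 3 (remaining 0 GB)

7 drives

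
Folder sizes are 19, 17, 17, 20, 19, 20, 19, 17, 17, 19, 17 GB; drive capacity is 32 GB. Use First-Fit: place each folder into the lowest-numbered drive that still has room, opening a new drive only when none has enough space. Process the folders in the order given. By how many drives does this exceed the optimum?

0

First-Fit: [19] [17] [17] [20] [19] [20] [19] [17] [17] [19] [17] → 11 drives.
11 folders exceed 16 GB (half the capacity), and no two of those can share a drive, so at least 11 drives are needed.
So 11 is already optimal.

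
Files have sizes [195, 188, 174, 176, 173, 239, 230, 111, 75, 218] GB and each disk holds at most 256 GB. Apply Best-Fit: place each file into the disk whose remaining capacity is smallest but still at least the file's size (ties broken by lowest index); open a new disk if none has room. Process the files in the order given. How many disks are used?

9 disks

disk 1: place 195 GB, 61 GB left
disk 2: place 188 GB, 68 GB left
disk 3: place 174 GB, 82 GB left
disk 4: place 176 GB, 80 GB left
disk 5: place 173 GB, 83 GB left
disk 6: place 239 GB, 17 GB left
disk 7: place 230 GB, 26 GB left
disk 8: place 111 GB, 145 GB left
disk 4: place 75 GB, 5 GB left
disk 9: place 218 GB, 38 GB left
Final disks: [195] [188] [174] [176,75] [173] [239] [230] [111] [218].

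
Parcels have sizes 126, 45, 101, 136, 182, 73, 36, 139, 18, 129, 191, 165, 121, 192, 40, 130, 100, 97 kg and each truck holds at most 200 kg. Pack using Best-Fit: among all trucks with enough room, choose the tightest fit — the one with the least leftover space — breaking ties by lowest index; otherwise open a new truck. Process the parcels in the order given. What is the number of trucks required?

126 kg → truck 1 (remaining 74 kg)
45 kg → truck 1 (remaining 29 kg)
101 kg → truck 2 (remaining 99 kg)
136 kg → truck 3 (remaining 64 kg)
182 kg → truck 4 (remaining 18 kg)
73 kg → truck 2 (remaining 26 kg)
36 kg → truck 3 (remaining 28 kg)
139 kg → truck 5 (remaining 61 kg)
18 kg → truck 4 (remaining 0 kg)
129 kg → truck 6 (remaining 71 kg)
191 kg → truck 7 (remaining 9 kg)
165 kg → truck 8 (remaining 35 kg)
121 kg → truck 9 (remaining 79 kg)
192 kg → truck 10 (remaining 8 kg)
40 kg → truck 5 (remaining 21 kg)
130 kg → truck 11 (remaining 70 kg)
100 kg → truck 12 (remaining 100 kg)
97 kg → truck 12 (remaining 3 kg)

12 trucks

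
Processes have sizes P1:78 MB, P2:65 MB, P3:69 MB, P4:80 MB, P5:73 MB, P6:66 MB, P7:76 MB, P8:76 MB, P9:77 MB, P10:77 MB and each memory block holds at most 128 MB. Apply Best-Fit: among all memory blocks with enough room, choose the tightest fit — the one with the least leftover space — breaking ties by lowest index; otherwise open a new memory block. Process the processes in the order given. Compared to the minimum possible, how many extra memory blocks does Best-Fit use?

0

Best-Fit: [78] [65] [69] [80] [73] [66] [76] [76] [77] [77] → 10 memory blocks.
10 processes exceed 64 MB (half the capacity), and no two of those can share a memory block, so at least 10 memory blocks are needed.
So 10 is already optimal.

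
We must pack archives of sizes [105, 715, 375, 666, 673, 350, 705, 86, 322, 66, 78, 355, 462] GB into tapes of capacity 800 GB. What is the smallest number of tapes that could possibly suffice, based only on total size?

7 tapes

Total size = 105 + 715 + 375 + 666 + 673 + 350 + 705 + 86 + 322 + 66 + 78 + 355 + 462 = 4958 GB.
⌈4958 / 800⌉ = 7.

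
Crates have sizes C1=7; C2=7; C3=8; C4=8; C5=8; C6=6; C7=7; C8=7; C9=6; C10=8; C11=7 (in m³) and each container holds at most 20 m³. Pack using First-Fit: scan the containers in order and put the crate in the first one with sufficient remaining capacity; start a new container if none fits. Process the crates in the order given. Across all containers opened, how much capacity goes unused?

container 1: place C1 (7 m³), 13 m³ left
container 1: place C2 (7 m³), 6 m³ left
container 2: place C3 (8 m³), 12 m³ left
container 2: place C4 (8 m³), 4 m³ left
container 3: place C5 (8 m³), 12 m³ left
container 1: place C6 (6 m³), 0 m³ left
container 3: place C7 (7 m³), 5 m³ left
container 4: place C8 (7 m³), 13 m³ left
container 4: place C9 (6 m³), 7 m³ left
container 5: place C10 (8 m³), 12 m³ left
container 4: place C11 (7 m³), 0 m³ left
5 containers × 20 m³ = 100 m³; used 79 m³; unused 21 m³.

21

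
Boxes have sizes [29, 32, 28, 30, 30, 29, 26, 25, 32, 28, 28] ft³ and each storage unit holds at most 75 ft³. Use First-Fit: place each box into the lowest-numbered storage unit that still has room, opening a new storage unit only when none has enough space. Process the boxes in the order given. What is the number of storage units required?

6

storage unit 1: place 29 ft³, 46 ft³ left
storage unit 1: place 32 ft³, 14 ft³ left
storage unit 2: place 28 ft³, 47 ft³ left
storage unit 2: place 30 ft³, 17 ft³ left
storage unit 3: place 30 ft³, 45 ft³ left
storage unit 3: place 29 ft³, 16 ft³ left
storage unit 4: place 26 ft³, 49 ft³ left
storage unit 4: place 25 ft³, 24 ft³ left
storage unit 5: place 32 ft³, 43 ft³ left
storage unit 5: place 28 ft³, 15 ft³ left
storage unit 6: place 28 ft³, 47 ft³ left
Final storage units: [29,32] [28,30] [30,29] [26,25] [32,28] [28].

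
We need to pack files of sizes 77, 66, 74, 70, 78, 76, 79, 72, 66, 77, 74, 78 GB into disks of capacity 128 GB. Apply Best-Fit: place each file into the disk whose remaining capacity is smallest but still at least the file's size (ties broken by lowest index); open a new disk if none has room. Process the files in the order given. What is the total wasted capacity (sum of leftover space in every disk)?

Put 77 GB in disk 1; 51 GB remain.
Put 66 GB in disk 2; 62 GB remain.
Put 74 GB in disk 3; 54 GB remain.
Put 70 GB in disk 4; 58 GB remain.
Put 78 GB in disk 5; 50 GB remain.
Put 76 GB in disk 6; 52 GB remain.
Put 79 GB in disk 7; 49 GB remain.
Put 72 GB in disk 8; 56 GB remain.
Put 66 GB in disk 9; 62 GB remain.
Put 77 GB in disk 10; 51 GB remain.
Put 74 GB in disk 11; 54 GB remain.
Put 78 GB in disk 12; 50 GB remain.
12 disks × 128 GB = 1536 GB; used 887 GB; unused 649 GB.

649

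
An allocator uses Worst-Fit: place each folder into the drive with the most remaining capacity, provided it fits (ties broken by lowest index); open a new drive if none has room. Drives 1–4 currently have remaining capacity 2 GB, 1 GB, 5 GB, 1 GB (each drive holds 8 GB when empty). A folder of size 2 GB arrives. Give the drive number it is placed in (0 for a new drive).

3

Drives with room: drive 1 (2 GB), drive 3 (5 GB).
Most room is drive 3 with 5 GB free.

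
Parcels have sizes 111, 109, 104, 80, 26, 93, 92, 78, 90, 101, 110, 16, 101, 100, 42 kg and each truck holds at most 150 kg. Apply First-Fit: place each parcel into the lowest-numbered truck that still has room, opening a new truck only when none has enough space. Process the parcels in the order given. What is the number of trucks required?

Put 111 kg in truck 1; 39 kg remain.
Put 109 kg in truck 2; 41 kg remain.
Put 104 kg in truck 3; 46 kg remain.
Put 80 kg in truck 4; 70 kg remain.
Put 26 kg in truck 1; 13 kg remain.
Put 93 kg in truck 5; 57 kg remain.
Put 92 kg in truck 6; 58 kg remain.
Put 78 kg in truck 7; 72 kg remain.
Put 90 kg in truck 8; 60 kg remain.
Put 101 kg in truck 9; 49 kg remain.
Put 110 kg in truck 10; 40 kg remain.
Put 16 kg in truck 2; 25 kg remain.
Put 101 kg in truck 11; 49 kg remain.
Put 100 kg in truck 12; 50 kg remain.
Put 42 kg in truck 3; 4 kg remain.
Final trucks: [111,26] [109,16] [104,42] [80] [93] [92] [78] [90] [101] [110] [101] [100].

12 trucks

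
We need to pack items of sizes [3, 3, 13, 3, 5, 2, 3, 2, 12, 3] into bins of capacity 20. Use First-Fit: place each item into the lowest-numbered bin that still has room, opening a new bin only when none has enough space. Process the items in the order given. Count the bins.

3

Put 3 in bin 1; 17 remain.
Put 3 in bin 1; 14 remain.
Put 13 in bin 1; 1 remain.
Put 3 in bin 2; 17 remain.
Put 5 in bin 2; 12 remain.
Put 2 in bin 2; 10 remain.
Put 3 in bin 2; 7 remain.
Put 2 in bin 2; 5 remain.
Put 12 in bin 3; 8 remain.
Put 3 in bin 2; 2 remain.
Final bins: [3,3,13] [3,5,2,3,2,3] [12].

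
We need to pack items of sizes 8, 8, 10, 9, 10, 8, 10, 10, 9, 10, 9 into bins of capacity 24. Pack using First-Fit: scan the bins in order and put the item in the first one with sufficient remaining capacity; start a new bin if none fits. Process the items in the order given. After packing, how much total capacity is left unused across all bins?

bin 1: place 8, 16 left
bin 1: place 8, 8 left
bin 2: place 10, 14 left
bin 2: place 9, 5 left
bin 3: place 10, 14 left
bin 1: place 8, 0 left
bin 3: place 10, 4 left
bin 4: place 10, 14 left
bin 4: place 9, 5 left
bin 5: place 10, 14 left
bin 5: place 9, 5 left
5 bins × 24 = 120; used 101; unused 19.

19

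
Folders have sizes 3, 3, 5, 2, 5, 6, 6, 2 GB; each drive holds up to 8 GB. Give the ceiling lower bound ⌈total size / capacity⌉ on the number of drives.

Total size = 3 + 3 + 5 + 2 + 5 + 6 + 6 + 2 = 32 GB.
⌈32 / 8⌉ = 4.

4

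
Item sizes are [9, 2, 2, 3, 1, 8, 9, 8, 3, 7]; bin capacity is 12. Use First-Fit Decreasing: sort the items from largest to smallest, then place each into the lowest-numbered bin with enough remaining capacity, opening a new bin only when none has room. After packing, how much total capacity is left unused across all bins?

Sorted descending: 9, 9, 8, 8, 7, 3, 3, 2, 2, 1.
9 → bin 1 (remaining 3)
9 → bin 2 (remaining 3)
8 → bin 3 (remaining 4)
8 → bin 4 (remaining 4)
7 → bin 5 (remaining 5)
3 → bin 1 (remaining 0)
3 → bin 2 (remaining 0)
2 → bin 3 (remaining 2)
2 → bin 3 (remaining 0)
1 → bin 4 (remaining 3)
5 bins × 12 = 60; used 52; unused 8.

8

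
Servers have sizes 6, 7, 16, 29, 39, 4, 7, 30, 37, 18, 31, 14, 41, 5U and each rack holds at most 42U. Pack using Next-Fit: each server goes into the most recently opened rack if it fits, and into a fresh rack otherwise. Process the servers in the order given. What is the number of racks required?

rack 1: place 6U, 36U left
rack 1: place 7U, 29U left
rack 1: place 16U, 13U left
rack 2: place 29U, 13U left
rack 3: place 39U, 3U left
rack 4: place 4U, 38U left
rack 4: place 7U, 31U left
rack 4: place 30U, 1U left
rack 5: place 37U, 5U left
rack 6: place 18U, 24U left
rack 7: place 31U, 11U left
rack 8: place 14U, 28U left
rack 9: place 41U, 1U left
rack 10: place 5U, 37U left
Final racks: [6,7,16] [29] [39] [4,7,30] [37] [18] [31] [14] [41] [5].

10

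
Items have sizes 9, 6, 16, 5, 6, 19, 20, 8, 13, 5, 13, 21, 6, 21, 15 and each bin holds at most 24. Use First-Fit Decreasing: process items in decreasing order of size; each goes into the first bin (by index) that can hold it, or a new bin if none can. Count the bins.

9

Sorted descending: 21, 21, 20, 19, 16, 15, 13, 13, 9, 8, 6, 6, 6, 5, 5.
21 → bin 1 (remaining 3)
21 → bin 2 (remaining 3)
20 → bin 3 (remaining 4)
19 → bin 4 (remaining 5)
16 → bin 5 (remaining 8)
15 → bin 6 (remaining 9)
13 → bin 7 (remaining 11)
13 → bin 8 (remaining 11)
9 → bin 6 (remaining 0)
8 → bin 5 (remaining 0)
6 → bin 7 (remaining 5)
6 → bin 8 (remaining 5)
6 → bin 9 (remaining 18)
5 → bin 4 (remaining 0)
5 → bin 7 (remaining 0)
Final bins: [21] [21] [20] [19,5] [16,8] [15,9] [13,6,5] [13,6] [6].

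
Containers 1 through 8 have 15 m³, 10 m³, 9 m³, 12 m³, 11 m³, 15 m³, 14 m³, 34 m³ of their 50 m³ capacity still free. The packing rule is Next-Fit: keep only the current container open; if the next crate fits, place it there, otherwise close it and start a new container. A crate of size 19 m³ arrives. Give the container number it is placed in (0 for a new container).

Next-Fit only looks at container 8, which has 34 m³ free.
19 m³ fits there.

8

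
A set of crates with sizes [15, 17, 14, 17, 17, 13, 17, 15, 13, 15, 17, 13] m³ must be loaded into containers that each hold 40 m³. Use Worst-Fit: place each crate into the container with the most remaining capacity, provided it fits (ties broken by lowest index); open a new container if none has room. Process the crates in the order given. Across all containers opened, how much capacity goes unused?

57

container 1: place 15 m³, 25 m³ left
container 1: place 17 m³, 8 m³ left
container 2: place 14 m³, 26 m³ left
container 2: place 17 m³, 9 m³ left
container 3: place 17 m³, 23 m³ left
container 3: place 13 m³, 10 m³ left
container 4: place 17 m³, 23 m³ left
container 4: place 15 m³, 8 m³ left
container 5: place 13 m³, 27 m³ left
container 5: place 15 m³, 12 m³ left
container 6: place 17 m³, 23 m³ left
container 6: place 13 m³, 10 m³ left
6 containers × 40 m³ = 240 m³; used 183 m³; unused 57 m³.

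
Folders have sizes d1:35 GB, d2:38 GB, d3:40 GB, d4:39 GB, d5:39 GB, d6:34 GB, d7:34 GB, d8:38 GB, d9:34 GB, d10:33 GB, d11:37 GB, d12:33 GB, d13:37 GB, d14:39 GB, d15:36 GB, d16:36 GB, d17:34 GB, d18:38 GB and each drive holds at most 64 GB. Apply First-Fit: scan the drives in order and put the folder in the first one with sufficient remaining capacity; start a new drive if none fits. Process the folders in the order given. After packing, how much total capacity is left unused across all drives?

498

Put d1 (35 GB) in drive 1; 29 GB remain.
Put d2 (38 GB) in drive 2; 26 GB remain.
Put d3 (40 GB) in drive 3; 24 GB remain.
Put d4 (39 GB) in drive 4; 25 GB remain.
Put d5 (39 GB) in drive 5; 25 GB remain.
Put d6 (34 GB) in drive 6; 30 GB remain.
Put d7 (34 GB) in drive 7; 30 GB remain.
Put d8 (38 GB) in drive 8; 26 GB remain.
Put d9 (34 GB) in drive 9; 30 GB remain.
Put d10 (33 GB) in drive 10; 31 GB remain.
Put d11 (37 GB) in drive 11; 27 GB remain.
Put d12 (33 GB) in drive 12; 31 GB remain.
Put d13 (37 GB) in drive 13; 27 GB remain.
Put d14 (39 GB) in drive 14; 25 GB remain.
Put d15 (36 GB) in drive 15; 28 GB remain.
Put d16 (36 GB) in drive 16; 28 GB remain.
Put d17 (34 GB) in drive 17; 30 GB remain.
Put d18 (38 GB) in drive 18; 26 GB remain.
18 drives × 64 GB = 1152 GB; used 654 GB; unused 498 GB.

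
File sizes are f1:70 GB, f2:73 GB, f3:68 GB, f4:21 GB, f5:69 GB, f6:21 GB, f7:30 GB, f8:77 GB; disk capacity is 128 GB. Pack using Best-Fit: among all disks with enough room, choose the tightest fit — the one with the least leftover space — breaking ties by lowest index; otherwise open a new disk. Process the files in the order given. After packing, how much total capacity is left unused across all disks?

Put f1 (70 GB) in disk 1; 58 GB remain.
Put f2 (73 GB) in disk 2; 55 GB remain.
Put f3 (68 GB) in disk 3; 60 GB remain.
Put f4 (21 GB) in disk 2; 34 GB remain.
Put f5 (69 GB) in disk 4; 59 GB remain.
Put f6 (21 GB) in disk 2; 13 GB remain.
Put f7 (30 GB) in disk 1; 28 GB remain.
Put f8 (77 GB) in disk 5; 51 GB remain.
5 disks × 128 GB = 640 GB; used 429 GB; unused 211 GB.

211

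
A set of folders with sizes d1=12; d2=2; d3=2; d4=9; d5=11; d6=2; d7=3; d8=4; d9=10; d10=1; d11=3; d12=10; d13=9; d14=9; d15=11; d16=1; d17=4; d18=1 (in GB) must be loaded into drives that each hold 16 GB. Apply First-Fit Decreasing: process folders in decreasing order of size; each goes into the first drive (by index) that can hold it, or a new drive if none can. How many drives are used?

Sorted descending: 12, 11, 11, 10, 10, 9, 9, 9, 4, 4, 3, 3, 2, 2, 2, 1, 1, 1.
12 GB → drive 1 (remaining 4 GB)
11 GB → drive 2 (remaining 5 GB)
11 GB → drive 3 (remaining 5 GB)
10 GB → drive 4 (remaining 6 GB)
10 GB → drive 5 (remaining 6 GB)
9 GB → drive 6 (remaining 7 GB)
9 GB → drive 7 (remaining 7 GB)
9 GB → drive 8 (remaining 7 GB)
4 GB → drive 1 (remaining 0 GB)
4 GB → drive 2 (remaining 1 GB)
3 GB → drive 3 (remaining 2 GB)
3 GB → drive 4 (remaining 3 GB)
2 GB → drive 3 (remaining 0 GB)
2 GB → drive 4 (remaining 1 GB)
2 GB → drive 5 (remaining 4 GB)
1 GB → drive 2 (remaining 0 GB)
1 GB → drive 4 (remaining 0 GB)
1 GB → drive 5 (remaining 3 GB)
Final drives: [12,4] [11,4,1] [11,3,2] [10,3,2,1] [10,2,1] [9] [9] [9].

8 drives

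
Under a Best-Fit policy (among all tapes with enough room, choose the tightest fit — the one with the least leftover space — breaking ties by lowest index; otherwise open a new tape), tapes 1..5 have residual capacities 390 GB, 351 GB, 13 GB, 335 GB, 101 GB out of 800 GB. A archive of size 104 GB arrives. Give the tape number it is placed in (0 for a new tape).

4

Tapes with room: tape 1 (390 GB), tape 2 (351 GB), tape 4 (335 GB).
Tightest fit is tape 4 with 335 GB free.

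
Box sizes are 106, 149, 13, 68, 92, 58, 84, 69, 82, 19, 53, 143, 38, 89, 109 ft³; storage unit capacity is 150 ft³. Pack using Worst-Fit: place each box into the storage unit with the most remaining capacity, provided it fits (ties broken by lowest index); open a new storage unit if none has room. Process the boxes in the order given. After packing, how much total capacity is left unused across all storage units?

Put 106 ft³ in storage unit 1; 44 ft³ remain.
Put 149 ft³ in storage unit 2; 1 ft³ remain.
Put 13 ft³ in storage unit 1; 31 ft³ remain.
Put 68 ft³ in storage unit 3; 82 ft³ remain.
Put 92 ft³ in storage unit 4; 58 ft³ remain.
Put 58 ft³ in storage unit 3; 24 ft³ remain.
Put 84 ft³ in storage unit 5; 66 ft³ remain.
Put 69 ft³ in storage unit 6; 81 ft³ remain.
Put 82 ft³ in storage unit 7; 68 ft³ remain.
Put 19 ft³ in storage unit 6; 62 ft³ remain.
Put 53 ft³ in storage unit 7; 15 ft³ remain.
Put 143 ft³ in storage unit 8; 7 ft³ remain.
Put 38 ft³ in storage unit 5; 28 ft³ remain.
Put 89 ft³ in storage unit 9; 61 ft³ remain.
Put 109 ft³ in storage unit 10; 41 ft³ remain.
10 storage units × 150 ft³ = 1500 ft³; used 1172 ft³; unused 328 ft³.

328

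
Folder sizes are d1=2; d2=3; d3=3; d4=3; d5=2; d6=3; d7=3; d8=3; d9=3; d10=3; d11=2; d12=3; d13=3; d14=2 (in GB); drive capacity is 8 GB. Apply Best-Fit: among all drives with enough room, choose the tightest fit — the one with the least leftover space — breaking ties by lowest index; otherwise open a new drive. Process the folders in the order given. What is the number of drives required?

5 drives

drive 1: place d1 (2 GB), 6 GB left
drive 1: place d2 (3 GB), 3 GB left
drive 1: place d3 (3 GB), 0 GB left
drive 2: place d4 (3 GB), 5 GB left
drive 2: place d5 (2 GB), 3 GB left
drive 2: place d6 (3 GB), 0 GB left
drive 3: place d7 (3 GB), 5 GB left
drive 3: place d8 (3 GB), 2 GB left
drive 4: place d9 (3 GB), 5 GB left
drive 4: place d10 (3 GB), 2 GB left
drive 3: place d11 (2 GB), 0 GB left
drive 5: place d12 (3 GB), 5 GB left
drive 5: place d13 (3 GB), 2 GB left
drive 4: place d14 (2 GB), 0 GB left
Final drives: [2,3,3] [3,2,3] [3,3,2] [3,3,2] [3,3].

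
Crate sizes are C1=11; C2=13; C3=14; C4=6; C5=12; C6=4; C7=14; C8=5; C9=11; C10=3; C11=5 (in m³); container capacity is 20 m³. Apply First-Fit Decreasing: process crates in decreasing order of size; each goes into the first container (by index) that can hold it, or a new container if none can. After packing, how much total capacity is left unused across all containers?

Sorted descending: 14, 14, 13, 12, 11, 11, 6, 5, 5, 4, 3.
Put 14 m³ in container 1; 6 m³ remain.
Put 14 m³ in container 2; 6 m³ remain.
Put 13 m³ in container 3; 7 m³ remain.
Put 12 m³ in container 4; 8 m³ remain.
Put 11 m³ in container 5; 9 m³ remain.
Put 11 m³ in container 6; 9 m³ remain.
Put 6 m³ in container 1; 0 m³ remain.
Put 5 m³ in container 2; 1 m³ remain.
Put 5 m³ in container 3; 2 m³ remain.
Put 4 m³ in container 4; 4 m³ remain.
Put 3 m³ in container 4; 1 m³ remain.
6 containers × 20 m³ = 120 m³; used 98 m³; unused 22 m³.

22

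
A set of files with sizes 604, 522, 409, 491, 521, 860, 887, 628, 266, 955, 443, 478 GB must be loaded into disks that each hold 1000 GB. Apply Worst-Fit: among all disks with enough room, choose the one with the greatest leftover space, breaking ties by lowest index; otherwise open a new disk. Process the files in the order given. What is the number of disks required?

9 disks

604 GB → disk 1 (remaining 396 GB)
522 GB → disk 2 (remaining 478 GB)
409 GB → disk 2 (remaining 69 GB)
491 GB → disk 3 (remaining 509 GB)
521 GB → disk 4 (remaining 479 GB)
860 GB → disk 5 (remaining 140 GB)
887 GB → disk 6 (remaining 113 GB)
628 GB → disk 7 (remaining 372 GB)
266 GB → disk 3 (remaining 243 GB)
955 GB → disk 8 (remaining 45 GB)
443 GB → disk 4 (remaining 36 GB)
478 GB → disk 9 (remaining 522 GB)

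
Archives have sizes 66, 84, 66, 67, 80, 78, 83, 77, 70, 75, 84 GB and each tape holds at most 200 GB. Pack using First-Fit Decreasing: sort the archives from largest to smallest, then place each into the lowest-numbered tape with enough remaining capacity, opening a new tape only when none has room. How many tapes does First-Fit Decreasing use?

Sorted descending: 84, 84, 83, 80, 78, 77, 75, 70, 67, 66, 66.
tape 1: place 84 GB, 116 GB left
tape 1: place 84 GB, 32 GB left
tape 2: place 83 GB, 117 GB left
tape 2: place 80 GB, 37 GB left
tape 3: place 78 GB, 122 GB left
tape 3: place 77 GB, 45 GB left
tape 4: place 75 GB, 125 GB left
tape 4: place 70 GB, 55 GB left
tape 5: place 67 GB, 133 GB left
tape 5: place 66 GB, 67 GB left
tape 5: place 66 GB, 1 GB left
Final tapes: [84,84] [83,80] [78,77] [75,70] [67,66,66].

5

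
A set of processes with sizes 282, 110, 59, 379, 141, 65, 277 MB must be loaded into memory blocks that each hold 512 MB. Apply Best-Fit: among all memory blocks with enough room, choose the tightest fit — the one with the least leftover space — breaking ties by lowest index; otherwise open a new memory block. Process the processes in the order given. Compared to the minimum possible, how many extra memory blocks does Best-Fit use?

0

Best-Fit: [282,110,59] [379,65] [141,277] → 3 memory blocks.
Total size 1313 MB; any packing needs at least ⌈1313/512⌉ = 3 memory blocks.
So 3 is already optimal.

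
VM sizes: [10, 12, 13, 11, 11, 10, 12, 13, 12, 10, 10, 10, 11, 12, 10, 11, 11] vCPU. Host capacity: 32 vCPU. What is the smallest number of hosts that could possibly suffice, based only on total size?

6

Total size = 10 + 12 + 13 + 11 + 11 + 10 + 12 + 13 + 12 + 10 + 10 + 10 + 11 + 12 + 10 + 11 + 11 = 189 vCPU.
⌈189 / 32⌉ = 6.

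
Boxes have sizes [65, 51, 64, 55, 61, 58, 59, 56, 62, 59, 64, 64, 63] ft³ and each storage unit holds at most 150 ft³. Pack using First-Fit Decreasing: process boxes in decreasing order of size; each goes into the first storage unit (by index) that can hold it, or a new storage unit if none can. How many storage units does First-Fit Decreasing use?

7 storage units

Sorted descending: 65, 64, 64, 64, 63, 62, 61, 59, 59, 58, 56, 55, 51.
storage unit 1: place 65 ft³, 85 ft³ left
storage unit 1: place 64 ft³, 21 ft³ left
storage unit 2: place 64 ft³, 86 ft³ left
storage unit 2: place 64 ft³, 22 ft³ left
storage unit 3: place 63 ft³, 87 ft³ left
storage unit 3: place 62 ft³, 25 ft³ left
storage unit 4: place 61 ft³, 89 ft³ left
storage unit 4: place 59 ft³, 30 ft³ left
storage unit 5: place 59 ft³, 91 ft³ left
storage unit 5: place 58 ft³, 33 ft³ left
storage unit 6: place 56 ft³, 94 ft³ left
storage unit 6: place 55 ft³, 39 ft³ left
storage unit 7: place 51 ft³, 99 ft³ left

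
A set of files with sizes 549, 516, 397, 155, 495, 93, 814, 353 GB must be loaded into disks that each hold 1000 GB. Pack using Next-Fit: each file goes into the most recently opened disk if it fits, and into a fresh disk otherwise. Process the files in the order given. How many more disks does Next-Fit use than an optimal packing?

Next-Fit: [549] [516,397] [155,495,93] [814] [353] → 5 disks.
Total size 3372 GB; any packing needs at least ⌈3372/1000⌉ = 4 disks.
An optimal packing achieves that bound: [814,155] [549,397] [516,353,93] [495] → 4 disks.
Excess: 5 − 4 = 1.

1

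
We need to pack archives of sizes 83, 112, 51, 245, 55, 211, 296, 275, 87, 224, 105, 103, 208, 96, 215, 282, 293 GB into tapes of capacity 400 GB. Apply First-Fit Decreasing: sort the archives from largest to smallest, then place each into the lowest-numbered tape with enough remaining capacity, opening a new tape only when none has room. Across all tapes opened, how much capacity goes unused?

659

Sorted descending: 296, 293, 282, 275, 245, 224, 215, 211, 208, 112, 105, 103, 96, 87, 83, 55, 51.
296 GB → tape 1 (remaining 104 GB)
293 GB → tape 2 (remaining 107 GB)
282 GB → tape 3 (remaining 118 GB)
275 GB → tape 4 (remaining 125 GB)
245 GB → tape 5 (remaining 155 GB)
224 GB → tape 6 (remaining 176 GB)
215 GB → tape 7 (remaining 185 GB)
211 GB → tape 8 (remaining 189 GB)
208 GB → tape 9 (remaining 192 GB)
112 GB → tape 3 (remaining 6 GB)
105 GB → tape 2 (remaining 2 GB)
103 GB → tape 1 (remaining 1 GB)
96 GB → tape 4 (remaining 29 GB)
87 GB → tape 5 (remaining 68 GB)
83 GB → tape 6 (remaining 93 GB)
55 GB → tape 5 (remaining 13 GB)
51 GB → tape 6 (remaining 42 GB)
9 tapes × 400 GB = 3600 GB; used 2941 GB; unused 659 GB.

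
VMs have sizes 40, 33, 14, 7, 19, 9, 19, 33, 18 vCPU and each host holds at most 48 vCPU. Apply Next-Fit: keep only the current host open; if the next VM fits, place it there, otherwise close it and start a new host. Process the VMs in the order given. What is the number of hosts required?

40 vCPU → host 1 (remaining 8 vCPU)
33 vCPU → host 2 (remaining 15 vCPU)
14 vCPU → host 2 (remaining 1 vCPU)
7 vCPU → host 3 (remaining 41 vCPU)
19 vCPU → host 3 (remaining 22 vCPU)
9 vCPU → host 3 (remaining 13 vCPU)
19 vCPU → host 4 (remaining 29 vCPU)
33 vCPU → host 5 (remaining 15 vCPU)
18 vCPU → host 6 (remaining 30 vCPU)
Final hosts: [40] [33,14] [7,19,9] [19] [33] [18].

6 hosts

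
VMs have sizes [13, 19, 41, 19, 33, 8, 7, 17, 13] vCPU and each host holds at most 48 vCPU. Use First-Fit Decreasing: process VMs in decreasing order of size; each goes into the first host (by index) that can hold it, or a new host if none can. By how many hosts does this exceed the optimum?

0

First-Fit Decreasing: [41,7] [33,13] [19,19,8] [17,13] → 4 hosts.
Total size 170 vCPU; any packing needs at least ⌈170/48⌉ = 4 hosts.
So 4 is already optimal.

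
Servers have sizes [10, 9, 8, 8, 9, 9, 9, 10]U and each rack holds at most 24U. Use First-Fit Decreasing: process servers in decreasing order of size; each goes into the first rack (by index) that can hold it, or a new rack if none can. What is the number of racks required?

Sorted descending: 10, 10, 9, 9, 9, 9, 8, 8.
10U → rack 1 (remaining 14U)
10U → rack 1 (remaining 4U)
9U → rack 2 (remaining 15U)
9U → rack 2 (remaining 6U)
9U → rack 3 (remaining 15U)
9U → rack 3 (remaining 6U)
8U → rack 4 (remaining 16U)
8U → rack 4 (remaining 8U)

4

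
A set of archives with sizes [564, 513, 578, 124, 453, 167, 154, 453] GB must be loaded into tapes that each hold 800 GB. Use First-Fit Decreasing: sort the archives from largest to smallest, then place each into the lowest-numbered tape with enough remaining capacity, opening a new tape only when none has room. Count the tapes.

Sorted descending: 578, 564, 513, 453, 453, 167, 154, 124.
tape 1: place 578 GB, 222 GB left
tape 2: place 564 GB, 236 GB left
tape 3: place 513 GB, 287 GB left
tape 4: place 453 GB, 347 GB left
tape 5: place 453 GB, 347 GB left
tape 1: place 167 GB, 55 GB left
tape 2: place 154 GB, 82 GB left
tape 3: place 124 GB, 163 GB left
Final tapes: [578,167] [564,154] [513,124] [453] [453].

5 tapes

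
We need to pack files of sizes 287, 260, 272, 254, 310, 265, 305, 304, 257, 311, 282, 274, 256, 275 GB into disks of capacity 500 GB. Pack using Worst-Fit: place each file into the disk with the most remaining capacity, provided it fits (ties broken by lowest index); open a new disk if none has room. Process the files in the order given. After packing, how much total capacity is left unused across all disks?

Put 287 GB in disk 1; 213 GB remain.
Put 260 GB in disk 2; 240 GB remain.
Put 272 GB in disk 3; 228 GB remain.
Put 254 GB in disk 4; 246 GB remain.
Put 310 GB in disk 5; 190 GB remain.
Put 265 GB in disk 6; 235 GB remain.
Put 305 GB in disk 7; 195 GB remain.
Put 304 GB in disk 8; 196 GB remain.
Put 257 GB in disk 9; 243 GB remain.
Put 311 GB in disk 10; 189 GB remain.
Put 282 GB in disk 11; 218 GB remain.
Put 274 GB in disk 12; 226 GB remain.
Put 256 GB in disk 13; 244 GB remain.
Put 275 GB in disk 14; 225 GB remain.
14 disks × 500 GB = 7000 GB; used 3912 GB; unused 3088 GB.

3088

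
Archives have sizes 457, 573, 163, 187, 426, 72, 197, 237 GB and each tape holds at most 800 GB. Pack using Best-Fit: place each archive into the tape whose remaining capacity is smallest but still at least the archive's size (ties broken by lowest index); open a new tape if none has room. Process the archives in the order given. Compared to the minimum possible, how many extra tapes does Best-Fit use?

Best-Fit: [457,187,72] [573,163] [426,197] [237] → 4 tapes.
Total size 2312 GB; any packing needs at least ⌈2312/800⌉ = 3 tapes.
An optimal packing achieves that bound: [573,197] [457,237,72] [426,187,163] → 3 tapes.
Excess: 4 − 3 = 1.

1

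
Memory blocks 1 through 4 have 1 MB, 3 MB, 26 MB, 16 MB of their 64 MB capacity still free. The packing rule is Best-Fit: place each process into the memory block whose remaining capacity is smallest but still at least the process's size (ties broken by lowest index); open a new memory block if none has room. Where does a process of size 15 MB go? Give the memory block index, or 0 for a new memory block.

Memory blocks with room: memory block 3 (26 MB), memory block 4 (16 MB).
Tightest fit is memory block 4 with 16 MB free.

4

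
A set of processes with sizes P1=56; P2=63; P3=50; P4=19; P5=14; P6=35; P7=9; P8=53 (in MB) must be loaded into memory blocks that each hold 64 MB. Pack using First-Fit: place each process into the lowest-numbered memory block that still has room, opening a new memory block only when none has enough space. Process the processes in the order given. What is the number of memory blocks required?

5

Put P1 (56 MB) in memory block 1; 8 MB remain.
Put P2 (63 MB) in memory block 2; 1 MB remain.
Put P3 (50 MB) in memory block 3; 14 MB remain.
Put P4 (19 MB) in memory block 4; 45 MB remain.
Put P5 (14 MB) in memory block 3; 0 MB remain.
Put P6 (35 MB) in memory block 4; 10 MB remain.
Put P7 (9 MB) in memory block 4; 1 MB remain.
Put P8 (53 MB) in memory block 5; 11 MB remain.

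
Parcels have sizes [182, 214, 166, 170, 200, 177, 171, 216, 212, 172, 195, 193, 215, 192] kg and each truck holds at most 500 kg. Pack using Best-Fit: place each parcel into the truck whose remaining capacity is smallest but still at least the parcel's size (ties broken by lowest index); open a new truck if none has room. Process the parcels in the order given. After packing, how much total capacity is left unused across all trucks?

825

Put 182 kg in truck 1; 318 kg remain.
Put 214 kg in truck 1; 104 kg remain.
Put 166 kg in truck 2; 334 kg remain.
Put 170 kg in truck 2; 164 kg remain.
Put 200 kg in truck 3; 300 kg remain.
Put 177 kg in truck 3; 123 kg remain.
Put 171 kg in truck 4; 329 kg remain.
Put 216 kg in truck 4; 113 kg remain.
Put 212 kg in truck 5; 288 kg remain.
Put 172 kg in truck 5; 116 kg remain.
Put 195 kg in truck 6; 305 kg remain.
Put 193 kg in truck 6; 112 kg remain.
Put 215 kg in truck 7; 285 kg remain.
Put 192 kg in truck 7; 93 kg remain.
7 trucks × 500 kg = 3500 kg; used 2675 kg; unused 825 kg.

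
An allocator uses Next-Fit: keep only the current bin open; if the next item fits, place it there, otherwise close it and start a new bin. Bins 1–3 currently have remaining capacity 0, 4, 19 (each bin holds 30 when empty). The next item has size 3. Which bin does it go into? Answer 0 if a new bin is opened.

Next-Fit only looks at bin 3, which has 19 free.
3 fits there.

3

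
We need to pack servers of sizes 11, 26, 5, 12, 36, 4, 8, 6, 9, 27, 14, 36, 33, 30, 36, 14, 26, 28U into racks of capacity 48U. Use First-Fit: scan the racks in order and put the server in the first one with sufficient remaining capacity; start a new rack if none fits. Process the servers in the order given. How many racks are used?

11U → rack 1 (remaining 37U)
26U → rack 1 (remaining 11U)
5U → rack 1 (remaining 6U)
12U → rack 2 (remaining 36U)
36U → rack 2 (remaining 0U)
4U → rack 1 (remaining 2U)
8U → rack 3 (remaining 40U)
6U → rack 3 (remaining 34U)
9U → rack 3 (remaining 25U)
27U → rack 4 (remaining 21U)
14U → rack 3 (remaining 11U)
36U → rack 5 (remaining 12U)
33U → rack 6 (remaining 15U)
30U → rack 7 (remaining 18U)
36U → rack 8 (remaining 12U)
14U → rack 4 (remaining 7U)
26U → rack 9 (remaining 22U)
28U → rack 10 (remaining 20U)
Final racks: [11,26,5,4] [12,36] [8,6,9,14] [27,14] [36] [33] [30] [36] [26] [28].

10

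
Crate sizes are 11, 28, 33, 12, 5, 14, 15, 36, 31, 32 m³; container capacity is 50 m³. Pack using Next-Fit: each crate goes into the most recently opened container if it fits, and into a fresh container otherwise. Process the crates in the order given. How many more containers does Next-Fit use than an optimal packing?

1

Next-Fit: [11,28] [33,12,5] [14,15] [36] [31] [32] → 6 containers.
Total size 217 m³; any packing needs at least ⌈217/50⌉ = 5 containers.
An optimal packing achieves that bound: [36,14] [33,15] [32,12,5] [31,11] [28] → 5 containers.
Excess: 6 − 5 = 1.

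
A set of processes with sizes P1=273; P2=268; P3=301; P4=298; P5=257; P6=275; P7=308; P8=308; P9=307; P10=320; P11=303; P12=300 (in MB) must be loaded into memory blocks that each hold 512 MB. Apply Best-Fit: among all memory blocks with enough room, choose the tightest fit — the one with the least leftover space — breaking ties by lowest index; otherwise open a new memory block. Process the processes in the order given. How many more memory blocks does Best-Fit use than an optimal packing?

0

Best-Fit: [273] [268] [301] [298] [257] [275] [308] [308] [307] [320] [303] [300] → 12 memory blocks.
12 processes exceed 256 MB (half the capacity), and no two of those can share a memory block, so at least 12 memory blocks are needed.
So 12 is already optimal.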